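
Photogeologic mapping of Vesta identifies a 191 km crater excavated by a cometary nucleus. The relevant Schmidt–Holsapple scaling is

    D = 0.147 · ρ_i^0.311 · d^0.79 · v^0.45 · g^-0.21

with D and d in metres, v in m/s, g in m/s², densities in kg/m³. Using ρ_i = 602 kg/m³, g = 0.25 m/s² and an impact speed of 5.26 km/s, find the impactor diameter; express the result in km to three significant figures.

Rearranging for d: d = [D / (0.147 · 602^0.311 · 5260^0.45 · 0.25^-0.21)]^(1/0.79).
D = 191000 m.
602^0.311 = 7.319
5260^0.45 = 47.25
0.25^-0.21 = 1.338
Denominator = 0.147 × 7.319 × 47.25 × 1.338 = 68.02
D / 68.02 = 191000 / 68.02 = 2808
d = 2808^(1/0.79) = 2808^1.2658 = 23173 m

d ≈ 23.2 km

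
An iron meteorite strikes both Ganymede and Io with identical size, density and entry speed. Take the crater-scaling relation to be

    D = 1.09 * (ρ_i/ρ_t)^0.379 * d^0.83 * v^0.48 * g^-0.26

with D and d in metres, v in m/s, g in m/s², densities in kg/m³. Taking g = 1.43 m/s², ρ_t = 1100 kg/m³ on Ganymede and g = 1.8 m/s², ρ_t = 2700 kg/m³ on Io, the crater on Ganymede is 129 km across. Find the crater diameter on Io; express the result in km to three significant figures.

D ≈ 86.5 km

The impactor-only factors (d, v, ρ_i) cancel in the ratio, leaving D_Io/D_Ganymede = (g_Io/g_Ganymede)^-0.26 · (ρ_t,Ganymede/ρ_t,Io)^0.379.
(1.8/1.43)^-0.26 = 1.259^-0.26 = 0.9419
(1100/2700)^0.379 = 0.4074^0.379 = 0.7115
Ratio = 0.9419 × 0.7115 = 0.6702
D_Io = 0.6702 × 129 km = 86.5 km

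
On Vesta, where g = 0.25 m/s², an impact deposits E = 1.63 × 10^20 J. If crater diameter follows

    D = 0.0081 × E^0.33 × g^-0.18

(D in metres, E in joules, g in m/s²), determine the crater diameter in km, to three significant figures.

E^0.33 = (1.63 × 10^20)^0.33 = 4.678 × 10^6
g^-0.18 = 0.25^-0.18 = 1.283
D = 0.0081 × 4.678 × 10^6 × 1.283 = 48615 m
   = 48.62 km

D ≈ 48.6 km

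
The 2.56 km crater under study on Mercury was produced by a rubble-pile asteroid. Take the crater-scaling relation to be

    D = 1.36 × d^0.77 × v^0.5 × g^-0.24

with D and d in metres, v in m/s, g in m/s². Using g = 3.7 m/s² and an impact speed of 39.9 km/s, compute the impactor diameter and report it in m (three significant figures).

d ≈ 27.7 m

Rearranging for d: d = [D / (1.36 · 39900^0.5 · 3.7^-0.24)]^(1/0.77).
D = 2560 m.
39900^0.5 = 199.7
3.7^-0.24 = 0.7305
Denominator = 1.36 × 199.7 × 0.7305 = 198.4
D / 198.4 = 2560 / 198.4 = 12.90
d = 12.90^(1/0.77) = 12.90^1.2987 = 27.69 m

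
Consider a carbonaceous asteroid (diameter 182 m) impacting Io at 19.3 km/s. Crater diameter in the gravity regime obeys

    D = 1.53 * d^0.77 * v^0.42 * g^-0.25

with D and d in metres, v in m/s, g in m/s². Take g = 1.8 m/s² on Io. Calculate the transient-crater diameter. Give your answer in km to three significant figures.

In SI units: v = 19300 m/s.
d^0.77 = 182^0.77 = 54.99
v^0.42 = 19300^0.42 = 63.09
g^-0.25 = 1.8^-0.25 = 0.8633
D = 1.53 × 54.99 × 63.09 × 0.8633 = 4582 m
   = 4.582 km

D ≈ 4.58 km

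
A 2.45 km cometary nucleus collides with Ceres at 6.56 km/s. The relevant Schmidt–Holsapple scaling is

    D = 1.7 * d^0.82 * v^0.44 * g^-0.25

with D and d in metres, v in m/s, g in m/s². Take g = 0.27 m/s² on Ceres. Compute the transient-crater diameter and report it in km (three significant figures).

D ≈ 67.8 km

In SI units: d = 2450 m, v = 6560 m/s.
d^0.82 = 2450^0.82 = 601.3
v^0.44 = 6560^0.44 = 47.80
g^-0.25 = 0.27^-0.25 = 1.387
D = 1.7 × 601.3 × 47.80 × 1.387 = 67771 m
   = 67.77 km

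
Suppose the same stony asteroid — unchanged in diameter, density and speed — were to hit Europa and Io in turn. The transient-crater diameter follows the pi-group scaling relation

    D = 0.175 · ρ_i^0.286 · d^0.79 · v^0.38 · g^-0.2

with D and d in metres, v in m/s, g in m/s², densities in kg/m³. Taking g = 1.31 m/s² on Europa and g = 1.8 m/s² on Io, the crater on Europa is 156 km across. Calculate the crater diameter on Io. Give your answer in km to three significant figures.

D ≈ 146 km

All impactor-dependent factors cancel in the ratio, leaving D_Io/D_Europa = (g_Io/g_Europa)^-0.2.
(1.8/1.31)^-0.2 = 1.374^-0.2 = 0.9384
D_Io = 0.9384 × 156 km = 146 km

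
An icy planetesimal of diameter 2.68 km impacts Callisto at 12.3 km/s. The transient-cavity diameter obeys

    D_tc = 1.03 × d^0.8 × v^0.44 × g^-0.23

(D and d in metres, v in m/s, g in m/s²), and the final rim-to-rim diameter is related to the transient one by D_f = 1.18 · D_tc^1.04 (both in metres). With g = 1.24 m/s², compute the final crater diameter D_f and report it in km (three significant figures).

In SI: d = 2680 m, v = 12300 m/s.
d^0.8 = 2680^0.8 = 552.7
v^0.44 = 12300^0.44 = 63.03
g^-0.23 = 1.24^-0.23 = 0.9517
D_tc = 1.03 × 552.7 × 63.03 × 0.9517 = 34150 m
D_f = 1.18 × (34150)^1.04 = 61180 m
     = 61.18 km

D_f ≈ 61.2 km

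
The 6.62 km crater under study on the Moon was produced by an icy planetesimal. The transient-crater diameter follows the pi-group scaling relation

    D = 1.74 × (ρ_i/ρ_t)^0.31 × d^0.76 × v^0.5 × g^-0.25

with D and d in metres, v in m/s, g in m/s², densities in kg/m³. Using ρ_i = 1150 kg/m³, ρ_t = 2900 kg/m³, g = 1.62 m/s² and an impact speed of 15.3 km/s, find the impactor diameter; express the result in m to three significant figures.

Rearranging for d: d = [D / (1.74 · (1150/2900)^0.31 · 15300^0.5 · 1.62^-0.25)]^(1/0.76).
D = 6620 m.
(1150/2900)^0.31 = 0.7507
15300^0.5 = 123.7
1.62^-0.25 = 0.8864
Denominator = 1.74 × 0.7507 × 123.7 × 0.8864 = 143.2
D / 143.2 = 6620 / 143.2 = 46.23
d = 46.23^(1/0.76) = 46.23^1.3158 = 155.1 m

d ≈ 155 m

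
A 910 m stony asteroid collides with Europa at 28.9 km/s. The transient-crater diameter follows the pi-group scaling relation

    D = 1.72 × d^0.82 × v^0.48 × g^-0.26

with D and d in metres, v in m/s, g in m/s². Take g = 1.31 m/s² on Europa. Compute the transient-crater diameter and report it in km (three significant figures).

D ≈ 59.2 km

In SI units: v = 28900 m/s.
d^0.82 = 910^0.82 = 266.9
v^0.48 = 28900^0.48 = 138.4
g^-0.26 = 1.31^-0.26 = 0.9322
D = 1.72 × 266.9 × 138.4 × 0.9322 = 59227 m
   = 59.23 km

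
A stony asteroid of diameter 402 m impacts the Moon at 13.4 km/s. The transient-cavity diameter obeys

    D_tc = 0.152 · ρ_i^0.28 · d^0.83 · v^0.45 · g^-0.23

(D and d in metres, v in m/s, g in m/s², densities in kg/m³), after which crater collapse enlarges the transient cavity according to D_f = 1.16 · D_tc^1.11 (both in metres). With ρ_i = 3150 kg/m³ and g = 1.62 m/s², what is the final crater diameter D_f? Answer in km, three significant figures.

D_f ≈ 44.8 km

v = 13400 m/s.
ρ_i^0.28 = 3150^0.28 = 9.540
d^0.83 = 402^0.83 = 145.0
v^0.45 = 13400^0.45 = 71.98
g^-0.23 = 1.62^-0.23 = 0.8950
D_tc = 0.152 × 9.540 × 145.0 × 71.98 × 0.8950 = 13550 m
D_f = 1.16 × (13550)^1.11 = 44762 m
     = 44.76 km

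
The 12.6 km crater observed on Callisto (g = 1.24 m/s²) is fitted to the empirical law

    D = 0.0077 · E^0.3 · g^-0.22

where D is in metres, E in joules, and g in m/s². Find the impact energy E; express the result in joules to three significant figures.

E ≈ 6.05 × 10^20 J

Rearranging: E = [D / (0.0077 · g^-0.22)]^(1/0.3).
D = 12600 m.
g^-0.22 = 1.24^-0.22 = 0.9538
D / (0.0077 × 0.9538) = 12600 / (7.344 × 10^-3) = 1.716 × 10^6
E = (1.716 × 10^6)^3.3333 = 6.047 × 10^20 J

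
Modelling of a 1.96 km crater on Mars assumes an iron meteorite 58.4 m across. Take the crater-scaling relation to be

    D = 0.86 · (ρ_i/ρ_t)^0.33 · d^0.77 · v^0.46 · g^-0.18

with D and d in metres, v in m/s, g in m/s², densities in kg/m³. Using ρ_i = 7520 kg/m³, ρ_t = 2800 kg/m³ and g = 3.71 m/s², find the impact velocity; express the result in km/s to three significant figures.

Rearranging for v: v = [D / (0.86 · (7520/2800)^0.33 · 58.4^0.77 · 3.71^-0.18)]^(1/0.46).
D = 1960 m.
(7520/2800)^0.33 = 1.385
58.4^0.77 = 22.92
3.71^-0.18 = 0.7898
Denominator = 0.86 × 1.385 × 22.92 × 0.7898 = 21.56
D / 21.56 = 1960 / 21.56 = 90.91
v = 90.91^(1/0.46) = 90.91^2.1739 = 18106 m/s

v ≈ 18.1 km/s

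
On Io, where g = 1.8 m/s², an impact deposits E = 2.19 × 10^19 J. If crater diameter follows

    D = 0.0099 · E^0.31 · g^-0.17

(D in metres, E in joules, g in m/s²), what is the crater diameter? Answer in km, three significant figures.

E^0.31 = (2.19 × 10^19)^0.31 = 9.898 × 10^5
g^-0.17 = 1.8^-0.17 = 0.9049
D = 0.0099 × 9.898 × 10^5 × 0.9049 = 8867 m
   = 8.867 km

D ≈ 8.87 km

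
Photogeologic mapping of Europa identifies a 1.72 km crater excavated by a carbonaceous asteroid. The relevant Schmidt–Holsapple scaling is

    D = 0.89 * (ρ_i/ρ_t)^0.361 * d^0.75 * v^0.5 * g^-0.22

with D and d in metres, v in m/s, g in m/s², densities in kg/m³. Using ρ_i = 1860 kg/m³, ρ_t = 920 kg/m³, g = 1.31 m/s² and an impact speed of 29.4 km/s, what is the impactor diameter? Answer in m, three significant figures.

Rearranging for d: d = [D / (0.89 · (1860/920)^0.361 · 29400^0.5 · 1.31^-0.22)]^(1/0.75).
D = 1720 m.
(1860/920)^0.361 = 1.289
29400^0.5 = 171.5
1.31^-0.22 = 0.9423
Denominator = 0.89 × 1.289 × 171.5 × 0.9423 = 185.4
D / 185.4 = 1720 / 185.4 = 9.277
d = 9.277^(1/0.75) = 9.277^1.3333 = 19.49 m

d ≈ 19.5 m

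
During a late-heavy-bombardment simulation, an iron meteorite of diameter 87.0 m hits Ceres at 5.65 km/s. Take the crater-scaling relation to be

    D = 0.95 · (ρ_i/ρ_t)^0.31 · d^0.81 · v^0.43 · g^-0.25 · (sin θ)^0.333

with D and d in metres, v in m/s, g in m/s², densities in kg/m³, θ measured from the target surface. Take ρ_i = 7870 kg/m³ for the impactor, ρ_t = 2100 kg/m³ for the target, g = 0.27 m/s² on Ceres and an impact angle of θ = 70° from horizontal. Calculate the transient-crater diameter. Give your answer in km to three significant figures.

In SI units: v = 5650 m/s.
(ρ_i/ρ_t)^0.31 = (7870/2100)^0.31 = 1.506
d^0.81 = 87^0.81 = 37.24
v^0.43 = 5650^0.43 = 41.06
g^-0.25 = 0.27^-0.25 = 1.387
(sin 70°)^0.333 = 0.9397^0.333 = 0.9795
D = 0.95 × 1.506 × 37.24 × 41.06 × 1.387 × 0.9795 = 2972 m
   = 2.972 km

D ≈ 2.97 km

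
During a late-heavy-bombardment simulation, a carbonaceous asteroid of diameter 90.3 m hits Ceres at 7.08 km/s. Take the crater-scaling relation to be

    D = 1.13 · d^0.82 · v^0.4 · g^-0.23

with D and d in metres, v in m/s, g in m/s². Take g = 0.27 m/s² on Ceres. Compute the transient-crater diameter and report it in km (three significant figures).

In SI units: v = 7080 m/s.
d^0.82 = 90.3^0.82 = 40.15
v^0.4 = 7080^0.4 = 34.67
g^-0.23 = 0.27^-0.23 = 1.351
D = 1.13 × 40.15 × 34.67 × 1.351 = 2125 m
   = 2.125 km

D ≈ 2.13 km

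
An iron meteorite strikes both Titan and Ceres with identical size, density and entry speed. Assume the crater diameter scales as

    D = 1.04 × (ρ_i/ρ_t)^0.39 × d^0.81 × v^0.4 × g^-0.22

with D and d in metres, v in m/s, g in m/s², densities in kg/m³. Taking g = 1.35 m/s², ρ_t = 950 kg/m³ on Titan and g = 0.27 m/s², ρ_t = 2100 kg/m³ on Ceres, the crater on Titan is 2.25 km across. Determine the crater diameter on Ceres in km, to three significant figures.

The impactor-only factors (d, v, ρ_i) cancel in the ratio, leaving D_Ceres/D_Titan = (g_Ceres/g_Titan)^-0.22 · (ρ_t,Titan/ρ_t,Ceres)^0.39.
(0.27/1.35)^-0.22 = 0.2000^-0.22 = 1.425
(950/2100)^0.39 = 0.4524^0.39 = 0.7339
Ratio = 1.425 × 0.7339 = 1.046
D_Ceres = 1.046 × 2.25 km = 2.35 km

D ≈ 2.35 km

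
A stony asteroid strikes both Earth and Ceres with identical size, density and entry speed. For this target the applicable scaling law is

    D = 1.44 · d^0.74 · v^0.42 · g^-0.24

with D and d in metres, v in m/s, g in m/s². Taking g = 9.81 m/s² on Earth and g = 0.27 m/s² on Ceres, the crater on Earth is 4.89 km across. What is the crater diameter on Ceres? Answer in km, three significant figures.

All impactor-dependent factors cancel in the ratio, leaving D_Ceres/D_Earth = (g_Ceres/g_Earth)^-0.24.
(0.27/9.81)^-0.24 = 0.02752^-0.24 = 2.369
D_Ceres = 2.369 × 4.89 km = 11.6 km

D ≈ 11.6 km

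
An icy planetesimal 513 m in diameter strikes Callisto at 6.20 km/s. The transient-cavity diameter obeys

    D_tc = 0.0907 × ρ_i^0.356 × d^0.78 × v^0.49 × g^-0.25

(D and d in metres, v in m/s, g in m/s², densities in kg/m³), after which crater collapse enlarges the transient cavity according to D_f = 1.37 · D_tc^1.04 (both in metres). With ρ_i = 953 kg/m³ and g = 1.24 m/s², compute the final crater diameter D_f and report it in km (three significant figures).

D_f ≈ 18.3 km

v = 6200 m/s.
ρ_i^0.356 = 953^0.356 = 11.50
d^0.78 = 513^0.78 = 130.0
v^0.49 = 6200^0.49 = 72.16
g^-0.25 = 1.24^-0.25 = 0.9476
D_tc = 0.0907 × 11.50 × 130.0 × 72.16 × 0.9476 = 9272 m
D_f = 1.37 × (9272)^1.04 = 18305 m
     = 18.31 km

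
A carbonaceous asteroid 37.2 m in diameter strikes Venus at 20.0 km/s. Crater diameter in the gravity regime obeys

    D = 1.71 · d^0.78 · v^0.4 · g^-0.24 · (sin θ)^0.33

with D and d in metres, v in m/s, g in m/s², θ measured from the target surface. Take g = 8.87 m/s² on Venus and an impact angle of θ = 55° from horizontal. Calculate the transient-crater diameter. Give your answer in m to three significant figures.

D ≈ 836 m

In SI units: v = 20000 m/s.
d^0.78 = 37.2^0.78 = 16.79
v^0.4 = 20000^0.4 = 52.53
g^-0.24 = 8.87^-0.24 = 0.5922
(sin 55°)^0.33 = 0.8192^0.33 = 0.9363
D = 1.71 × 16.79 × 52.53 × 0.5922 × 0.9363 = 836.3 m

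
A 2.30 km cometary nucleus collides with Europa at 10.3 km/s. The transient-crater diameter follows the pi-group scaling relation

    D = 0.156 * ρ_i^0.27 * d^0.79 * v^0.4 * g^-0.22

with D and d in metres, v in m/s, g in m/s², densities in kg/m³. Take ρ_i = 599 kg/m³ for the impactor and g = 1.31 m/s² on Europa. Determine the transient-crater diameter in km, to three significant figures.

In SI units: d = 2300 m, v = 10300 m/s.
ρ_i^0.27 = 599^0.27 = 5.622
d^0.79 = 2300^0.79 = 452.7
v^0.4 = 10300^0.4 = 40.28
g^-0.22 = 1.31^-0.22 = 0.9423
D = 0.156 × 5.622 × 452.7 × 40.28 × 0.9423 = 15070 m
   = 15.07 km

D ≈ 15.1 km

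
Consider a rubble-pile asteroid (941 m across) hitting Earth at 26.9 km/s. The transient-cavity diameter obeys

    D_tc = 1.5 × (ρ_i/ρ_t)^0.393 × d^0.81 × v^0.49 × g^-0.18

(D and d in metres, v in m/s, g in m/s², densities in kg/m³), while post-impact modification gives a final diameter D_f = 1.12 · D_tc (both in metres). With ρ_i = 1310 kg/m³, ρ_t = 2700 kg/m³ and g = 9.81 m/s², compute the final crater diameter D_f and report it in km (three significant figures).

v = 26900 m/s.
(ρ_i/ρ_t)^0.393 = (1310/2700)^0.393 = 0.7526
d^0.81 = 941^0.81 = 256.2
v^0.49 = 26900^0.49 = 148.1
g^-0.18 = 9.81^-0.18 = 0.6630
D_tc = 1.5 × 0.7526 × 256.2 × 148.1 × 0.6630 = 28400 m
D_f = 1.12 × 28400 = 31808 m
     = 31.81 km

D_f ≈ 31.8 km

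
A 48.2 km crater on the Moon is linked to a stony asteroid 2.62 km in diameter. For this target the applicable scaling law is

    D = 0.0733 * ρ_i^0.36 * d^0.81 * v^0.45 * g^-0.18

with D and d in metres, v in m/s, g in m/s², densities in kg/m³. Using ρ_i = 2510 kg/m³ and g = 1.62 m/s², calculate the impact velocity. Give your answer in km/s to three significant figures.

Rearranging for v: v = [D / (0.0733 · 2510^0.36 · 2620^0.81 · 1.62^-0.18)]^(1/0.45).
D = 48200 m.
2510^0.36 = 16.74
2620^0.81 = 587.3
1.62^-0.18 = 0.9168
Denominator = 0.0733 × 16.74 × 587.3 × 0.9168 = 660.7
D / 660.7 = 48200 / 660.7 = 72.95
v = 72.95^(1/0.45) = 72.95^2.2222 = 13804 m/s

v ≈ 13.8 km/s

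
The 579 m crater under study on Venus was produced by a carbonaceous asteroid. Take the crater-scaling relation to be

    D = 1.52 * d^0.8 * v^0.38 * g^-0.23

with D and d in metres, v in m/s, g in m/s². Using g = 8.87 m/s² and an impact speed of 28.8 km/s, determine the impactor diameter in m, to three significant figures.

Rearranging for d: d = [D / (1.52 · 28800^0.38 · 8.87^-0.23)]^(1/0.8).
28800^0.38 = 49.50
8.87^-0.23 = 0.6053
Denominator = 1.52 × 49.50 × 0.6053 = 45.54
D / 45.54 = 579 / 45.54 = 12.71
d = 12.71^(1/0.8) = 12.71^1.25 = 24.00 m

d ≈ 24.0 m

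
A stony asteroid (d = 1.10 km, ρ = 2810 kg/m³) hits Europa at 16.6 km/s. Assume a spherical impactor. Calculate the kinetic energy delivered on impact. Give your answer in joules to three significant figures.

d = 1100 m; v = 16600 m/s.
Mass m = (π/6) ρ d³ = (π/6) × 2810 × (1100)³ = 1.958 × 10^12 kg
E = ½ m v² = 0.5 × 1.958 × 10^12 × (16600)² = 2.698 × 10^20 J

E ≈ 2.70 × 10^20 J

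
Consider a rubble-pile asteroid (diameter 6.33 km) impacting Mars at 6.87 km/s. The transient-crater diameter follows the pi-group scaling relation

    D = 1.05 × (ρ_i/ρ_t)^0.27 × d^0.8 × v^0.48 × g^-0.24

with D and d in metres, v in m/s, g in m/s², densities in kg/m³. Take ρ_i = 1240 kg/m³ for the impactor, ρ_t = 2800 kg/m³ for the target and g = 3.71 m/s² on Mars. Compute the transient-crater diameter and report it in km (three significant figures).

In SI units: d = 6330 m, v = 6870 m/s.
(ρ_i/ρ_t)^0.27 = (1240/2800)^0.27 = 0.8026
d^0.8 = 6330^0.8 = 1099
v^0.48 = 6870^0.48 = 69.46
g^-0.24 = 3.71^-0.24 = 0.7300
D = 1.05 × 0.8026 × 1099 × 69.46 × 0.7300 = 46962 m
   = 46.96 km

D ≈ 47.0 km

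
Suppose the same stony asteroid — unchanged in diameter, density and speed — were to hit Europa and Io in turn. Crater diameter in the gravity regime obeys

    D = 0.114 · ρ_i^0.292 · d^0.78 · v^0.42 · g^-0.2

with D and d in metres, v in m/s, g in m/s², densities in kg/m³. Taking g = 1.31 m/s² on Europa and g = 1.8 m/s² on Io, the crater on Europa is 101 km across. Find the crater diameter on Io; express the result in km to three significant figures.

All impactor-dependent factors cancel in the ratio, leaving D_Io/D_Europa = (g_Io/g_Europa)^-0.2.
(1.8/1.31)^-0.2 = 1.374^-0.2 = 0.9384
D_Io = 0.9384 × 101 km = 94.8 km

D ≈ 94.8 km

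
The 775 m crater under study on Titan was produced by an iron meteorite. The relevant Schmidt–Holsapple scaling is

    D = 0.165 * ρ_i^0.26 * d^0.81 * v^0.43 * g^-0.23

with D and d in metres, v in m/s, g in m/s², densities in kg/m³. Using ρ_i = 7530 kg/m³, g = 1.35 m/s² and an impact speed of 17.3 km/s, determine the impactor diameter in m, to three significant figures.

Rearranging for d: d = [D / (0.165 · 7530^0.26 · 17300^0.43 · 1.35^-0.23)]^(1/0.81).
7530^0.26 = 10.19
17300^0.43 = 66.43
1.35^-0.23 = 0.9333
Denominator = 0.165 × 10.19 × 66.43 × 0.9333 = 104.2
D / 104.2 = 775 / 104.2 = 7.438
d = 7.438^(1/0.81) = 7.438^1.2346 = 11.91 m

d ≈ 11.9 m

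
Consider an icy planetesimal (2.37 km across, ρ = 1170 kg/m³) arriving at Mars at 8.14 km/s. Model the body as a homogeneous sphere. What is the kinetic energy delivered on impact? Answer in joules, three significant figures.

E ≈ 2.70 × 10^20 J

d = 2370 m; v = 8140 m/s.
Mass m = (π/6) ρ d³ = (π/6) × 1170 × (2370)³ = 8.155 × 10^12 kg
E = ½ m v² = 0.5 × 8.155 × 10^12 × (8140)² = 2.702 × 10^20 J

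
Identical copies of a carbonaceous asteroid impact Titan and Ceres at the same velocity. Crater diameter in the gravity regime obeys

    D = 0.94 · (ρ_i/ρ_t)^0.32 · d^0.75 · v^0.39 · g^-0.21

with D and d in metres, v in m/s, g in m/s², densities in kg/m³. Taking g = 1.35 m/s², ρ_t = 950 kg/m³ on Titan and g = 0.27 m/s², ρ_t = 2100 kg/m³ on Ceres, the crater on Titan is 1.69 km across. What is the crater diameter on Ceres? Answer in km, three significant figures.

D ≈ 1.84 km

The impactor-only factors (d, v, ρ_i) cancel in the ratio, leaving D_Ceres/D_Titan = (g_Ceres/g_Titan)^-0.21 · (ρ_t,Titan/ρ_t,Ceres)^0.32.
(0.27/1.35)^-0.21 = 0.2000^-0.21 = 1.402
(950/2100)^0.32 = 0.4524^0.32 = 0.7758
Ratio = 1.402 × 0.7758 = 1.088
D_Ceres = 1.088 × 1.69 km = 1.84 km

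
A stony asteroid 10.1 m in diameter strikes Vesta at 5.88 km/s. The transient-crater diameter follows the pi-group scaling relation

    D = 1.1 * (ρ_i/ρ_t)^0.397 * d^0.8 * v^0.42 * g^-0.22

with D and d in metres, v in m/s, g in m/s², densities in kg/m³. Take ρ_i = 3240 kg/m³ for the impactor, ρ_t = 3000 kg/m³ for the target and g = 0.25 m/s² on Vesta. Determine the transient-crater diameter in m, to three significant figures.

D ≈ 375 m

In SI units: v = 5880 m/s.
(ρ_i/ρ_t)^0.397 = (3240/3000)^0.397 = 1.031
d^0.8 = 10.1^0.8 = 6.360
v^0.42 = 5880^0.42 = 38.29
g^-0.22 = 0.25^-0.22 = 1.357
D = 1.1 × 1.031 × 6.360 × 38.29 × 1.357 = 374.8 m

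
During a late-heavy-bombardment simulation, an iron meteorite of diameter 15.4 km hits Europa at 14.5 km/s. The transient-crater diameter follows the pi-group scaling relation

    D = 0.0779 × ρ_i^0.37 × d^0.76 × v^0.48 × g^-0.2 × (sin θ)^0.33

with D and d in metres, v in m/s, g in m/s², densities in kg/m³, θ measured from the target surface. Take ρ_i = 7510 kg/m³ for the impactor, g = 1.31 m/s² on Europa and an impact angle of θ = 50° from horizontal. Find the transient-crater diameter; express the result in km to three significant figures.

In SI units: d = 15400 m, v = 14500 m/s.
ρ_i^0.37 = 7510^0.37 = 27.16
d^0.76 = 15400^0.76 = 1522
v^0.48 = 14500^0.48 = 99.42
g^-0.2 = 1.31^-0.2 = 0.9474
(sin 50°)^0.33 = 0.7660^0.33 = 0.9158
D = 0.0779 × 27.16 × 1522 × 99.42 × 0.9474 × 0.9158 = 2.778 × 10^5 m
   = 277.8 km

D ≈ 278 km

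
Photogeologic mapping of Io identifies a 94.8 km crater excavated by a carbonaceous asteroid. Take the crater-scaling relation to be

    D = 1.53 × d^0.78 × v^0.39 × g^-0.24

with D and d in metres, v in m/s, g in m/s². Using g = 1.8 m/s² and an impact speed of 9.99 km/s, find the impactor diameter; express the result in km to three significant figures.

Rearranging for d: d = [D / (1.53 · 9990^0.39 · 1.8^-0.24)]^(1/0.78).
D = 94800 m.
9990^0.39 = 36.29
1.8^-0.24 = 0.8684
Denominator = 1.53 × 36.29 × 0.8684 = 48.22
D / 48.22 = 94800 / 48.22 = 1966
d = 1966^(1/0.78) = 1966^1.2821 = 16699 m

d ≈ 16.7 km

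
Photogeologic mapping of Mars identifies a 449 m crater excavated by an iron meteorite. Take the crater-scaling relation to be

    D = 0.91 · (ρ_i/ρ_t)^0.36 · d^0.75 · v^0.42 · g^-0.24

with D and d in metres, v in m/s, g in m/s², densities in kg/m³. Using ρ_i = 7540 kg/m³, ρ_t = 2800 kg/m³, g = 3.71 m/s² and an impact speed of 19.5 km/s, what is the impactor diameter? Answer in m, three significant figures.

d ≈ 14.6 m

Rearranging for d: d = [D / (0.91 · (7540/2800)^0.36 · 19500^0.42 · 3.71^-0.24)]^(1/0.75).
(7540/2800)^0.36 = 1.428
19500^0.42 = 63.36
3.71^-0.24 = 0.7300
Denominator = 0.91 × 1.428 × 63.36 × 0.7300 = 60.10
D / 60.10 = 449 / 60.10 = 7.471
d = 7.471^(1/0.75) = 7.471^1.3333 = 14.60 m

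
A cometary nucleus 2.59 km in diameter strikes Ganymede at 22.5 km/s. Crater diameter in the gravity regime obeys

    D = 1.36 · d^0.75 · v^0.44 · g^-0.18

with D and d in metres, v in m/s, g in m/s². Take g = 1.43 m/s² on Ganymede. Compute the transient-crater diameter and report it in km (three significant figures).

D ≈ 38.1 km

In SI units: d = 2590 m, v = 22500 m/s.
d^0.75 = 2590^0.75 = 363.1
v^0.44 = 22500^0.44 = 82.22
g^-0.18 = 1.43^-0.18 = 0.9376
D = 1.36 × 363.1 × 82.22 × 0.9376 = 38068 m
   = 38.07 km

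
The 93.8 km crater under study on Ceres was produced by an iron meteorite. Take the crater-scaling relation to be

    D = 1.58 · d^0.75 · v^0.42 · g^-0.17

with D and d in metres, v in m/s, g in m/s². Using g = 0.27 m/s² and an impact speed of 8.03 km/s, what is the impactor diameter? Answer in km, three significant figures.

d ≈ 11.2 km

Rearranging for d: d = [D / (1.58 · 8030^0.42 · 0.27^-0.17)]^(1/0.75).
D = 93800 m.
8030^0.42 = 43.65
0.27^-0.17 = 1.249
Denominator = 1.58 × 43.65 × 1.249 = 86.14
D / 86.14 = 93800 / 86.14 = 1089
d = 1089^(1/0.75) = 1089^1.3333 = 11201 m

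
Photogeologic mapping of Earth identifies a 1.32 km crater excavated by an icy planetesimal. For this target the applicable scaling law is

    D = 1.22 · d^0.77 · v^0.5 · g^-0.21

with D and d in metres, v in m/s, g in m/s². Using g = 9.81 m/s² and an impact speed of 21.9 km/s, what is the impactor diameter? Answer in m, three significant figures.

Rearranging for d: d = [D / (1.22 · 21900^0.5 · 9.81^-0.21)]^(1/0.77).
D = 1320 m.
21900^0.5 = 148.0
9.81^-0.21 = 0.6191
Denominator = 1.22 × 148.0 × 0.6191 = 111.8
D / 111.8 = 1320 / 111.8 = 11.81
d = 11.81^(1/0.77) = 11.81^1.2987 = 24.69 m

d ≈ 24.7 m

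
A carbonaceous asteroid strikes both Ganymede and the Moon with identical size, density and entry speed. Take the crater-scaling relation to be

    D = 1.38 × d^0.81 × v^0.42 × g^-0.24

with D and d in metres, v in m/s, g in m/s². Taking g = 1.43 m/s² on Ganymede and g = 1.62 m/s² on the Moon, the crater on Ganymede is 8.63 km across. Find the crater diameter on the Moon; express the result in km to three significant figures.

All impactor-dependent factors cancel in the ratio, leaving D_Moon/D_Ganymede = (g_Moon/g_Ganymede)^-0.24.
(1.62/1.43)^-0.24 = 1.133^-0.24 = 0.9705
D_Moon = 0.9705 × 8.63 km = 8.38 km

D ≈ 8.38 km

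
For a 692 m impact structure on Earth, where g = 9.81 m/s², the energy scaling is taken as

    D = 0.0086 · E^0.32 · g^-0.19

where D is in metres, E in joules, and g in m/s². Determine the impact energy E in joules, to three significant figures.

Rearranging: E = [D / (0.0086 · g^-0.19)]^(1/0.32).
g^-0.19 = 9.81^-0.19 = 0.6480
D / (0.0086 × 0.6480) = 692 / (5.573 × 10^-3) = 1.242 × 10^5
E = (1.242 × 10^5)^3.125 = 8.301 × 10^15 J

E ≈ 8.30 × 10^15 J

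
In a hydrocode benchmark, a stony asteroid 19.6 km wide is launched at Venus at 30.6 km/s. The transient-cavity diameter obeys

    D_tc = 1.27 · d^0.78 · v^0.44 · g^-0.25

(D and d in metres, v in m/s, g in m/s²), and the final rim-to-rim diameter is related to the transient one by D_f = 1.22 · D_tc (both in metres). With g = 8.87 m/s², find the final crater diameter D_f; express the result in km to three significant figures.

In SI: d = 19600 m, v = 30600 m/s.
d^0.78 = 19600^0.78 = 2228
v^0.44 = 30600^0.44 = 94.13
g^-0.25 = 8.87^-0.25 = 0.5795
D_tc = 1.27 × 2228 × 94.13 × 0.5795 = 1.543 × 10^5 m
D_f = 1.22 × 1.543 × 10^5 = 1.882 × 10^5 m
     = 188.2 km

D_f ≈ 188 km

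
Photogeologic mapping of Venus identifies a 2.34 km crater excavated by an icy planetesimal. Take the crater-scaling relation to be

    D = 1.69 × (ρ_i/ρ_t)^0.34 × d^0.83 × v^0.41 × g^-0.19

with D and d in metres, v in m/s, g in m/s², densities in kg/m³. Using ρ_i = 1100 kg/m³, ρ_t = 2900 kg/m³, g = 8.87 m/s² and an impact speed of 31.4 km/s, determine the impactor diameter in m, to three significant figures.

d ≈ 89.7 m

Rearranging for d: d = [D / (1.69 · (1100/2900)^0.34 · 31400^0.41 · 8.87^-0.19)]^(1/0.83).
D = 2340 m.
(1100/2900)^0.34 = 0.7192
31400^0.41 = 69.78
8.87^-0.19 = 0.6605
Denominator = 1.69 × 0.7192 × 69.78 × 0.6605 = 56.02
D / 56.02 = 2340 / 56.02 = 41.77
d = 41.77^(1/0.83) = 41.77^1.2048 = 89.71 m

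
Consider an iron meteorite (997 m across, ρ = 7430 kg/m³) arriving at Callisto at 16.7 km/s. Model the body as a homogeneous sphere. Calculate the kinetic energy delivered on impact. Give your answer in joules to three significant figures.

v = 16700 m/s.
Mass m = (π/6) ρ d³ = (π/6) × 7430 × (997)³ = 3.855 × 10^12 kg
E = ½ m v² = 0.5 × 3.855 × 10^12 × (16700)² = 5.376 × 10^20 J

E ≈ 5.38 × 10^20 J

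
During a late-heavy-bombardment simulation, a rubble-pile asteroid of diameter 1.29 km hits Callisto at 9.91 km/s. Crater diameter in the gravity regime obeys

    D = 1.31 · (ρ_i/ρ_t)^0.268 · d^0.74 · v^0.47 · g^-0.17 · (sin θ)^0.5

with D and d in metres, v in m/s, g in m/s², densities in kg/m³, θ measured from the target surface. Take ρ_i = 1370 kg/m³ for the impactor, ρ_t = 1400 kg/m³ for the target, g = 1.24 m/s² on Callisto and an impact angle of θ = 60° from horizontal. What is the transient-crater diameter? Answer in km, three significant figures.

In SI units: d = 1290 m, v = 9910 m/s.
(ρ_i/ρ_t)^0.268 = (1370/1400)^0.268 = 0.9942
d^0.74 = 1290^0.74 = 200.4
v^0.47 = 9910^0.47 = 75.54
g^-0.17 = 1.24^-0.17 = 0.9641
(sin 60°)^0.5 = 0.8660^0.5 = 0.9306
D = 1.31 × 0.9942 × 200.4 × 75.54 × 0.9641 × 0.9306 = 17689 m
   = 17.69 km

D ≈ 17.7 km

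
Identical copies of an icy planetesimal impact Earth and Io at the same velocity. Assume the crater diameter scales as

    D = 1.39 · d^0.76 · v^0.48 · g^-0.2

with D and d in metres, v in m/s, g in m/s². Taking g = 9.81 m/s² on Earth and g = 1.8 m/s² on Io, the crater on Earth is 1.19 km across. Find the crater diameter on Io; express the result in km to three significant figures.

All impactor-dependent factors cancel in the ratio, leaving D_Io/D_Earth = (g_Io/g_Earth)^-0.2.
(1.8/9.81)^-0.2 = 0.1835^-0.2 = 1.404
D_Io = 1.404 × 1.19 km = 1.67 km

D ≈ 1.67 km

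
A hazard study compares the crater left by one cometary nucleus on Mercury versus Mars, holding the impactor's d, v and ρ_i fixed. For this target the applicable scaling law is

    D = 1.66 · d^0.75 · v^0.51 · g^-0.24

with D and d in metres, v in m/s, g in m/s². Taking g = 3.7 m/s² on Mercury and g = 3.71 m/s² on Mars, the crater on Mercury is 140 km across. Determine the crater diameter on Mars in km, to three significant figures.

D ≈ 140 km

All impactor-dependent factors cancel in the ratio, leaving D_Mars/D_Mercury = (g_Mars/g_Mercury)^-0.24.
(3.71/3.7)^-0.24 = 1.003^-0.24 = 0.9993
D_Mars = 0.9993 × 140 km = 140 km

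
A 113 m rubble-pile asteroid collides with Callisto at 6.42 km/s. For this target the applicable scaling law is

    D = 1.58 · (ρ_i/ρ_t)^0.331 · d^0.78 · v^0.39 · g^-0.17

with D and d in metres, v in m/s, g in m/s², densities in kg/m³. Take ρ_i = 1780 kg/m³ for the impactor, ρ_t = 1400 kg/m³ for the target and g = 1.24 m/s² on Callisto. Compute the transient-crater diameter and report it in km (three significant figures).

In SI units: v = 6420 m/s.
(ρ_i/ρ_t)^0.331 = (1780/1400)^0.331 = 1.083
d^0.78 = 113^0.78 = 39.94
v^0.39 = 6420^0.39 = 30.54
g^-0.17 = 1.24^-0.17 = 0.9641
D = 1.58 × 1.083 × 39.94 × 30.54 × 0.9641 = 2012 m
   = 2.012 km

D ≈ 2.01 km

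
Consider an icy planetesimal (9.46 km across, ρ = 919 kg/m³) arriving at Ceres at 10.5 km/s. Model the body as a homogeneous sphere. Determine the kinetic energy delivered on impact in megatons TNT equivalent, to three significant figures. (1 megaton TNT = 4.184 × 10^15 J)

d = 9460 m; v = 10500 m/s.
Mass m = (π/6) ρ d³ = (π/6) × 919 × (9460)³ = 4.074 × 10^14 kg
E = ½ m v² = 0.5 × 4.074 × 10^14 × (10500)² = 2.246 × 10^22 J
   = 2.246 × 10^22 / 4.184×10^15 = 5.368 × 10^6 Mt

E ≈ 5.37 × 10^6 Mt TNT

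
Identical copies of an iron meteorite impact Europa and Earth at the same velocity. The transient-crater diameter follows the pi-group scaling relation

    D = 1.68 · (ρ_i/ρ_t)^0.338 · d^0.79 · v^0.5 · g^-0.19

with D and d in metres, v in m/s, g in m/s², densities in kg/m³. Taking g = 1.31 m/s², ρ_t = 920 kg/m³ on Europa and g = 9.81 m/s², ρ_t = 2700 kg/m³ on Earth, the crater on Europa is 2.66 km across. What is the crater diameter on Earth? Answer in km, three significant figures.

The impactor-only factors (d, v, ρ_i) cancel in the ratio, leaving D_Earth/D_Europa = (g_Earth/g_Europa)^-0.19 · (ρ_t,Europa/ρ_t,Earth)^0.338.
(9.81/1.31)^-0.19 = 7.489^-0.19 = 0.6821
(920/2700)^0.338 = 0.3407^0.338 = 0.6949
Ratio = 0.6821 × 0.6949 = 0.4740
D_Earth = 0.4740 × 2.66 km = 1.26 km

D ≈ 1.26 km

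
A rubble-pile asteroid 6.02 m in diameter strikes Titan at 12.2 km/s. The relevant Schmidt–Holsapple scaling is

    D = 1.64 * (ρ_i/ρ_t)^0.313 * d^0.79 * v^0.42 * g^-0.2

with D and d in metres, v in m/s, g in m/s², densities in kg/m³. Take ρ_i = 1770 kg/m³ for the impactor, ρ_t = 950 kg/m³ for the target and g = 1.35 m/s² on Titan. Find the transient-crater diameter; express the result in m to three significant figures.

D ≈ 403 m

In SI units: v = 12200 m/s.
(ρ_i/ρ_t)^0.313 = (1770/950)^0.313 = 1.215
d^0.79 = 6.02^0.79 = 4.129
v^0.42 = 12200^0.42 = 52.03
g^-0.2 = 1.35^-0.2 = 0.9417
D = 1.64 × 1.215 × 4.129 × 52.03 × 0.9417 = 403.1 m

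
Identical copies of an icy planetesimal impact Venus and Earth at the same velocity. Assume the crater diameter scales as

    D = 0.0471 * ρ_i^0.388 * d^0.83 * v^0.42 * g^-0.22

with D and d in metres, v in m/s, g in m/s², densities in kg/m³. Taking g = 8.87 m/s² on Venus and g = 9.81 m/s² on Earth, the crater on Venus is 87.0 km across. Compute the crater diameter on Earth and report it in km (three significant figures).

D ≈ 85.1 km

All impactor-dependent factors cancel in the ratio, leaving D_Earth/D_Venus = (g_Earth/g_Venus)^-0.22.
(9.81/8.87)^-0.22 = 1.106^-0.22 = 0.9781
D_Earth = 0.9781 × 87.0 km = 85.1 km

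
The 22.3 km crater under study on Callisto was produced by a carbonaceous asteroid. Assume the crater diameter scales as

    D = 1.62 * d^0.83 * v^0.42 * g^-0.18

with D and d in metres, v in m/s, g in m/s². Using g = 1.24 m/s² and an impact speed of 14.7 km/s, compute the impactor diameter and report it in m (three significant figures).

Rearranging for d: d = [D / (1.62 · 14700^0.42 · 1.24^-0.18)]^(1/0.83).
D = 22300 m.
14700^0.42 = 56.27
1.24^-0.18 = 0.9620
Denominator = 1.62 × 56.27 × 0.9620 = 87.69
D / 87.69 = 22300 / 87.69 = 254.3
d = 254.3^(1/0.83) = 254.3^1.2048 = 790.6 m

d ≈ 791 m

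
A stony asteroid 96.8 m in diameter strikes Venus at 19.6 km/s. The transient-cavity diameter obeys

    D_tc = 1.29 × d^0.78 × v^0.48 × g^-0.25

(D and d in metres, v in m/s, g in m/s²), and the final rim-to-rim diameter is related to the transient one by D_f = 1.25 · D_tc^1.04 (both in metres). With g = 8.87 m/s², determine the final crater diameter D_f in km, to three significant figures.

D_f ≈ 5.24 km

v = 19600 m/s.
d^0.78 = 96.8^0.78 = 35.40
v^0.48 = 19600^0.48 = 114.9
g^-0.25 = 8.87^-0.25 = 0.5795
D_tc = 1.29 × 35.40 × 114.9 × 0.5795 = 3041 m
D_f = 1.25 × (3041)^1.04 = 5239 m
     = 5.239 km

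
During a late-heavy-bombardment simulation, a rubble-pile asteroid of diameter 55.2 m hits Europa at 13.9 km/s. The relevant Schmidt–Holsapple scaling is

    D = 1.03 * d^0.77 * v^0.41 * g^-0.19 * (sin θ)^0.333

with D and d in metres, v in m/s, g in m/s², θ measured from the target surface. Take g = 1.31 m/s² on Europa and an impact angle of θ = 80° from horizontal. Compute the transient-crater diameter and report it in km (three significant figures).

D ≈ 1.07 km

In SI units: v = 13900 m/s.
d^0.77 = 55.2^0.77 = 21.94
v^0.41 = 13900^0.41 = 49.96
g^-0.19 = 1.31^-0.19 = 0.9500
(sin 80°)^0.333 = 0.9848^0.333 = 0.9949
D = 1.03 × 21.94 × 49.96 × 0.9500 × 0.9949 = 1067 m
   = 1.067 km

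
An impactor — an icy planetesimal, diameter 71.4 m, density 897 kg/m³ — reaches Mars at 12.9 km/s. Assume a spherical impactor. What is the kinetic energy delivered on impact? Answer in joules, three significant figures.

v = 12900 m/s.
Mass m = (π/6) ρ d³ = (π/6) × 897 × (71.4)³ = 1.710 × 10^8 kg
E = ½ m v² = 0.5 × 1.710 × 10^8 × (12900)² = 1.423 × 10^16 J

E ≈ 1.42 × 10^16 J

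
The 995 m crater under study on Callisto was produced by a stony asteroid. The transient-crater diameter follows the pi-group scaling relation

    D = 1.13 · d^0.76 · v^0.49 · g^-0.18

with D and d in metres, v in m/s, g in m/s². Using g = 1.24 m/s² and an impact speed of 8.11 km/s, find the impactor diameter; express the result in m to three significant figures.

Rearranging for d: d = [D / (1.13 · 8110^0.49 · 1.24^-0.18)]^(1/0.76).
8110^0.49 = 82.30
1.24^-0.18 = 0.9620
Denominator = 1.13 × 82.30 × 0.9620 = 89.47
D / 89.47 = 995 / 89.47 = 11.12
d = 11.12^(1/0.76) = 11.12^1.3158 = 23.79 m

d ≈ 23.8 m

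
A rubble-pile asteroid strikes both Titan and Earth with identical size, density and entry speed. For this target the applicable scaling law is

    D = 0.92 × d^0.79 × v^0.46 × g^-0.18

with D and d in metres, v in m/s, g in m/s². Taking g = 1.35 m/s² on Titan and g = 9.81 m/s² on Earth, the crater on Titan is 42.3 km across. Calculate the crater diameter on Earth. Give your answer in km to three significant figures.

D ≈ 29.6 km

All impactor-dependent factors cancel in the ratio, leaving D_Earth/D_Titan = (g_Earth/g_Titan)^-0.18.
(9.81/1.35)^-0.18 = 7.267^-0.18 = 0.6998
D_Earth = 0.6998 × 42.3 km = 29.6 km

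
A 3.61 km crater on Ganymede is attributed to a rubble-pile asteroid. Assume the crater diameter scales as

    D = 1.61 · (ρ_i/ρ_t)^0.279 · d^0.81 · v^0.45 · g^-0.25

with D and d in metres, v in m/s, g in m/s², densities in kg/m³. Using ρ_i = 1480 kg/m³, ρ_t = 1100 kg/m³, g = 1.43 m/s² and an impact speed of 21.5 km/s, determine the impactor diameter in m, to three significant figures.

d ≈ 54.1 m

Rearranging for d: d = [D / (1.61 · (1480/1100)^0.279 · 21500^0.45 · 1.43^-0.25)]^(1/0.81).
D = 3610 m.
(1480/1100)^0.279 = 1.086
21500^0.45 = 89.04
1.43^-0.25 = 0.9145
Denominator = 1.61 × 1.086 × 89.04 × 0.9145 = 142.4
D / 142.4 = 3610 / 142.4 = 25.35
d = 25.35^(1/0.81) = 25.35^1.2346 = 54.12 m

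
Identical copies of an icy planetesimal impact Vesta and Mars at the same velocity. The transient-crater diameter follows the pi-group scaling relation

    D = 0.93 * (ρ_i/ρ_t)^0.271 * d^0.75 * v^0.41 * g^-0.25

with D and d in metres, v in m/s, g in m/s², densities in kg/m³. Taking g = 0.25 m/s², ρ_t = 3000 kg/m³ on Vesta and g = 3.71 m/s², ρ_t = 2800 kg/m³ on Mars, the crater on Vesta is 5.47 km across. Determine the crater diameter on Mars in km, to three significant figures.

D ≈ 2.84 km

The impactor-only factors (d, v, ρ_i) cancel in the ratio, leaving D_Mars/D_Vesta = (g_Mars/g_Vesta)^-0.25 · (ρ_t,Vesta/ρ_t,Mars)^0.271.
(3.71/0.25)^-0.25 = 14.84^-0.25 = 0.5095
(3000/2800)^0.271 = 1.071^0.271 = 1.019
Ratio = 0.5095 × 1.019 = 0.5192
D_Mars = 0.5192 × 5.47 km = 2.84 km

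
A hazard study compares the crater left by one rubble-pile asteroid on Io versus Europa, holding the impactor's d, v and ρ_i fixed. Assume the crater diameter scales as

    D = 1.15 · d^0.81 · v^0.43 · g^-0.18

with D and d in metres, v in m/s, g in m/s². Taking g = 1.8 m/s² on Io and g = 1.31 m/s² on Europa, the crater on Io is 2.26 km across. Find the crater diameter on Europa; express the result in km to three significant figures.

D ≈ 2.39 km

All impactor-dependent factors cancel in the ratio, leaving D_Europa/D_Io = (g_Europa/g_Io)^-0.18.
(1.31/1.8)^-0.18 = 0.7278^-0.18 = 1.059
D_Europa = 1.059 × 2.26 km = 2.39 km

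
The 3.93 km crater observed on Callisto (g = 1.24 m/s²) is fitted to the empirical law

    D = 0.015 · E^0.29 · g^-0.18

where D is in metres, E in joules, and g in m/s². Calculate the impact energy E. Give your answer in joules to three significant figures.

E ≈ 5.52 × 10^18 J

Rearranging: E = [D / (0.015 · g^-0.18)]^(1/0.29).
D = 3930 m.
g^-0.18 = 1.24^-0.18 = 0.9620
D / (0.015 × 0.9620) = 3930 / (0.01443) = 2.723 × 10^5
E = (2.723 × 10^5)^3.4483 = 5.517 × 10^18 J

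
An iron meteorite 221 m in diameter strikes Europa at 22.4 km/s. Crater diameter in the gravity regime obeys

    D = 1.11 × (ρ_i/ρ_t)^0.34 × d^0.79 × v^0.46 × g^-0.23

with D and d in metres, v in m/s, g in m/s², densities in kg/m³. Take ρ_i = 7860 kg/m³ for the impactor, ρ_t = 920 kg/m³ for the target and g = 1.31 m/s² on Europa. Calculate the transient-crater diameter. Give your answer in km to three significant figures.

In SI units: v = 22400 m/s.
(ρ_i/ρ_t)^0.34 = (7860/920)^0.34 = 2.074
d^0.79 = 221^0.79 = 71.13
v^0.46 = 22400^0.46 = 100.3
g^-0.23 = 1.31^-0.23 = 0.9398
D = 1.11 × 2.074 × 71.13 × 100.3 × 0.9398 = 15436 m
   = 15.44 km

D ≈ 15.4 km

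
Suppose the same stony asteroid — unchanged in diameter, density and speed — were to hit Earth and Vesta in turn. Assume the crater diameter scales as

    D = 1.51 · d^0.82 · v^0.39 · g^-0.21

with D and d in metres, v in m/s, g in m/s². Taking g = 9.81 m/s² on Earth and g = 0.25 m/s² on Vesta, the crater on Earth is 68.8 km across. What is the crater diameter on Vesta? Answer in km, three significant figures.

D ≈ 149 km

All impactor-dependent factors cancel in the ratio, leaving D_Vesta/D_Earth = (g_Vesta/g_Earth)^-0.21.
(0.25/9.81)^-0.21 = 0.02548^-0.21 = 2.161
D_Vesta = 2.161 × 68.8 km = 149 km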